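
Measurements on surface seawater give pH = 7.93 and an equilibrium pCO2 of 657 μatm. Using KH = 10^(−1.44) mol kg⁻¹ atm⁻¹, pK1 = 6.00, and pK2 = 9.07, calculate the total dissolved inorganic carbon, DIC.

[CO2*] = KH · pCO2 = 10^(−1.44) × 657×10^-6 = 2.385×10^-5 mol/kg
α₀ = 1/(1 + K1/[H⁺] + K1K2/[H⁺]²) = 1/(1 + 10^+1.93 + 10^+0.79) = 0.01084
DIC = [CO2*]/α₀ = 2.385×10^-5 / 0.01084 = 2.20 mmol/kg

DIC = 2.20 mmol/kg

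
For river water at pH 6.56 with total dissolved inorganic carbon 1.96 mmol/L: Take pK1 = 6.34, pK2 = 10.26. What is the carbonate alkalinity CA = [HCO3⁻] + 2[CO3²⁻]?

CA = 1.22 mmol/L

CA = [HCO3⁻] + 2[CO3²⁻] = (α₁ + 2α₂)·DIC
At pH 6.56: [H⁺]/K1 = 10^-0.22 = 0.60256, K2/[H⁺] = 10^-3.70 = 0.00019953
α₁ = 1/(1 + 0.60256 + 0.00019953) = 1/1.6028 = 0.6239; α₂ = α₁·K2/[H⁺] = 0.0001245
α₁ + 2α₂ = 0.6242
CA = 0.6242 × 1.96 = 1.22 mmol/L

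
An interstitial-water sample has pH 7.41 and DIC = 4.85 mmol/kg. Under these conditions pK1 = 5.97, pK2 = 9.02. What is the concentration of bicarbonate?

α₁ = 1 / (1 + [H⁺]/K1 + K2/[H⁺]) = 1 / (1 + 10^-1.44 + 10^-1.61)
   = 1 / (1 + 0.036308 + 0.024547) = 1/1.0609 = 0.9426
[HCO3⁻] = α₁ × DIC = 0.9426 × 4.85 = 4.57 mmol/kg

[HCO3⁻] = 4.57 mmol/kg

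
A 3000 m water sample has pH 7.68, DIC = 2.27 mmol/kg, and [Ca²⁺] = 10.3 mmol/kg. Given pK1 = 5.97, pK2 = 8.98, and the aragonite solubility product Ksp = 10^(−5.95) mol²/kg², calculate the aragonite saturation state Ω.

Ω = 0.976

α₂ = 1 / (1 + [H⁺]/K2 + [H⁺]²/(K1K2)) = 1 / (1 + 10^+1.30 + 10^-0.41)
   = 1 / (1 + 19.953 + 0.38905) = 1/21.342 = 0.04686
[CO3²⁻] = α₂ × DIC = 0.04686 × 2.27 = 0.1064 mmol/kg
Ksp = 10^(−5.95) = 1.122×10^-6
Ω = [Ca²⁺][CO3²⁻]/Ksp = (10.3×10^-3)(1.064×10^-4) / 1.122×10^-6 = 0.976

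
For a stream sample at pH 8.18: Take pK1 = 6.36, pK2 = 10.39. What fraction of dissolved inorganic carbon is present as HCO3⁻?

α₁ = 1 / (1 + [H⁺]/K1 + K2/[H⁺]) = 1 / (1 + 10^-1.82 + 10^-2.21)
   = 1 / (1 + 0.015136 + 0.0061660) = 1/1.0213 = 0.9791

α₁ = 0.979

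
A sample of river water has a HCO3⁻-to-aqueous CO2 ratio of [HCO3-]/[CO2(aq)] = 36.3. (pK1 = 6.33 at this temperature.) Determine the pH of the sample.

From K1 = [H⁺][HCO3-]/[CO2(aq)]:  pH = pK1 + log₁₀([HCO3-]/[CO2(aq)])
log₁₀(36.3) = +1.560
pH = 6.33 + (+1.560) = 7.89

pH = 7.89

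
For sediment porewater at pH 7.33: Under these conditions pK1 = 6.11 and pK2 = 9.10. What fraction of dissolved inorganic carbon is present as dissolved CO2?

α₀ = 1 / (1 + K1/[H⁺] + K1K2/[H⁺]²) = 1 / (1 + 10^+1.22 + 10^-0.55)
   = 1 / (1 + 16.596 + 0.28184) = 1/17.878 = 0.05594

α₀ = 0.0559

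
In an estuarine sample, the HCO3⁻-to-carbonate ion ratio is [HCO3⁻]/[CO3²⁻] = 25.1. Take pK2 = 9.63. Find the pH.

pH = 8.23

From K2 = [H⁺][CO3²⁻]/[HCO3⁻]:  pH = pK2 − log₁₀([HCO3⁻]/[CO3²⁻])
log₁₀(25.1) = +1.400
pH = 9.63 − (+1.400) = 8.23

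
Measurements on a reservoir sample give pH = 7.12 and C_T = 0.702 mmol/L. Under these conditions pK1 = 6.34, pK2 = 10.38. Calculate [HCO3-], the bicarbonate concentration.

α₁ = 1 / (1 + [H⁺]/K1 + K2/[H⁺]) = 1 / (1 + 10^-0.78 + 10^-3.26)
   = 1 / (1 + 0.16596 + 0.00054954) = 1/1.1665 = 0.8573
[HCO3⁻] = α₁ × DIC = 0.8573 × 0.702 = 0.602 mmol/L

[HCO3⁻] = 0.602 mmol/L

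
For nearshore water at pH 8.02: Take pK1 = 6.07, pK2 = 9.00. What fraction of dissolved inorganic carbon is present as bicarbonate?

α₁ = 1 / (1 + [H⁺]/K1 + K2/[H⁺]) = 1 / (1 + 10^-1.95 + 10^-0.98)
   = 1 / (1 + 0.011220 + 0.10471) = 1/1.1159 = 0.8961

α₁ = 0.896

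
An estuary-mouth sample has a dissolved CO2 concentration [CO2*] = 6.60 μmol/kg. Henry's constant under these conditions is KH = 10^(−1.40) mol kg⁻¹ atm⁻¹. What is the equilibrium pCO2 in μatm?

pCO2 = 166 μatm

KH = 10^(−1.40) = 3.981×10^-2 mol kg⁻¹ atm⁻¹
pCO2 = [CO2*]/KH = 6.60×10^-6 / 3.981×10^-2 = 1.66×10^-4 atm = 166 μatm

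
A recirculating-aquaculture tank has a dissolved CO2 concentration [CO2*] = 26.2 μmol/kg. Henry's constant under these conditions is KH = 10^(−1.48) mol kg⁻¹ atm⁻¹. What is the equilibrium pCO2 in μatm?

KH = 10^(−1.48) = 3.311×10^-2 mol kg⁻¹ atm⁻¹
pCO2 = [CO2*]/KH = 26.2×10^-6 / 3.311×10^-2 = 7.91×10^-4 atm = 791 μatm

pCO2 = 791 μatm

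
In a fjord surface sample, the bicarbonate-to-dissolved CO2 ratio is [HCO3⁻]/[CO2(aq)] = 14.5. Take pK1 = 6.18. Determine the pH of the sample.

From K1 = [H⁺][HCO3⁻]/[CO2(aq)]:  pH = pK1 + log₁₀([HCO3⁻]/[CO2(aq)])
log₁₀(14.5) = +1.161
pH = 6.18 + (+1.161) = 7.34

pH = 7.34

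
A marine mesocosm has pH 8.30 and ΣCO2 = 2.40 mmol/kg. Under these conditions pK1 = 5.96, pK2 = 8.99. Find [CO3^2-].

[CO3²⁻] = 0.405 mmol/kg

α₂ = 1 / (1 + [H⁺]/K2 + [H⁺]²/(K1K2)) = 1 / (1 + 10^+0.69 + 10^-1.65)
   = 1 / (1 + 4.8978 + 0.022387) = 1/5.9202 = 0.1689
[CO3²⁻] = α₂ × DIC = 0.1689 × 2.40 = 0.405 mmol/kg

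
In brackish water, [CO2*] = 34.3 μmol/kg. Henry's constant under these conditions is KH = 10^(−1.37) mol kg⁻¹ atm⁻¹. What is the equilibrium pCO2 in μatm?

KH = 10^(−1.37) = 4.266×10^-2 mol kg⁻¹ atm⁻¹
pCO2 = [CO2*]/KH = 34.3×10^-6 / 4.266×10^-2 = 8.04×10^-4 atm = 804 μatm

pCO2 = 804 μatm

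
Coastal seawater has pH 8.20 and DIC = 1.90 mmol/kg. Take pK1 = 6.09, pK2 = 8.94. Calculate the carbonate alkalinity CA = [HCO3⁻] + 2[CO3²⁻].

CA = [HCO3⁻] + 2[CO3²⁻] = (α₁ + 2α₂)·DIC
At pH 8.20: [H⁺]/K1 = 10^-2.11 = 0.0077625, K2/[H⁺] = 10^-0.74 = 0.18197
α₁ = 1/(1 + 0.0077625 + 0.18197) = 1/1.1897 = 0.8405; α₂ = α₁·K2/[H⁺] = 0.1530
α₁ + 2α₂ = 1.1464
CA = 1.1464 × 1.90 = 2.18 mmol/kg

CA = 2.18 mmol/kg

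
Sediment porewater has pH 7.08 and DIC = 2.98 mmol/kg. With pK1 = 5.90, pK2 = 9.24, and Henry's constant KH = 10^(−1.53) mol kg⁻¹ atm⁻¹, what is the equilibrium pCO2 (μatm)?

α₀ = 1 / (1 + K1/[H⁺] + K1K2/[H⁺]²) = 1 / (1 + 10^+1.18 + 10^-0.98)
   = 1 / (1 + 15.136 + 0.10471) = 1/16.240 = 0.06158
[CO2*] = α₀ × DIC = 0.06158 × 2.98 = 0.1835 mmol/kg
pCO2 = [CO2*]/KH = 1.835×10^-4 / 2.951×10^-2 = 6220 μatm

pCO2 = 6220 μatm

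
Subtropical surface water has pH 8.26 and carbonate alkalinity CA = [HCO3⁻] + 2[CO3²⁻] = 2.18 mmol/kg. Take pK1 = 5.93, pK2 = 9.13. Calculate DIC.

DIC = 1.96 mmol/kg

CA = [HCO3⁻] + 2[CO3²⁻] = (α₁ + 2α₂)·DIC
At pH 8.26: [H⁺]/K1 = 10^-2.33 = 0.0046774, K2/[H⁺] = 10^-0.87 = 0.13490
α₁ = 1/(1 + 0.0046774 + 0.13490) = 1/1.1396 = 0.8775; α₂ = α₁·K2/[H⁺] = 0.1184
α₁ + 2α₂ = 1.1143
DIC = CA / (α₁ + 2α₂) = 2.18 / 1.1143 = 1.96 mmol/kg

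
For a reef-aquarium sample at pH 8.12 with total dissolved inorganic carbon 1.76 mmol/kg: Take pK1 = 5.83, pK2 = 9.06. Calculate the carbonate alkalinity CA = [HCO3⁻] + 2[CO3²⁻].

CA = [HCO3⁻] + 2[CO3²⁻] = (α₁ + 2α₂)·DIC
At pH 8.12: [H⁺]/K1 = 10^-2.29 = 0.0051286, K2/[H⁺] = 10^-0.94 = 0.11482
α₁ = 1/(1 + 0.0051286 + 0.11482) = 1/1.1199 = 0.8929; α₂ = α₁·K2/[H⁺] = 0.1025
α₁ + 2α₂ = 1.0979
CA = 1.0979 × 1.76 = 1.93 mmol/kg

CA = 1.93 mmol/kg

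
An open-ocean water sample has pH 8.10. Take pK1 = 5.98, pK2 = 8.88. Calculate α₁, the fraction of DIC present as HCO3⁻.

α₁ = 1 / (1 + [H⁺]/K1 + K2/[H⁺]) = 1 / (1 + 10^-2.12 + 10^-0.78)
   = 1 / (1 + 0.0075858 + 0.16596) = 1/1.1735 = 0.8521

α₁ = 0.852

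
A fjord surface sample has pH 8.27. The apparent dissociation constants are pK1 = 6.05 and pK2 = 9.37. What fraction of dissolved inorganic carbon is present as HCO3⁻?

α₁ = 0.921

α₁ = 1 / (1 + [H⁺]/K1 + K2/[H⁺]) = 1 / (1 + 10^-2.22 + 10^-1.10)
   = 1 / (1 + 0.0060256 + 0.079433) = 1/1.0855 = 0.9213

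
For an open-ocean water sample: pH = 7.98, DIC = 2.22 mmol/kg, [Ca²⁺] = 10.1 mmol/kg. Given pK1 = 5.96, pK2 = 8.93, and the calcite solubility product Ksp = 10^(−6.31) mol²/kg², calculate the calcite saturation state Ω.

α₂ = 1 / (1 + [H⁺]/K2 + [H⁺]²/(K1K2)) = 1 / (1 + 10^+0.95 + 10^-1.07)
   = 1 / (1 + 8.9125 + 0.085114) = 1/9.9976 = 0.1000
[CO3²⁻] = α₂ × DIC = 0.1000 × 2.22 = 0.2221 mmol/kg
Ksp = 10^(−6.31) = 4.898×10^-7
Ω = [Ca²⁺][CO3²⁻]/Ksp = (10.1×10^-3)(2.221×10^-4) / 4.898×10^-7 = 4.58

Ω = 4.58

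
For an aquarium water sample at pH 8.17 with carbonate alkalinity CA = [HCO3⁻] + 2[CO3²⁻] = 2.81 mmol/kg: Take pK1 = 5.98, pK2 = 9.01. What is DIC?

CA = [HCO3⁻] + 2[CO3²⁻] = (α₁ + 2α₂)·DIC
At pH 8.17: [H⁺]/K1 = 10^-2.19 = 0.0064565, K2/[H⁺] = 10^-0.84 = 0.14454
α₁ = 1/(1 + 0.0064565 + 0.14454) = 1/1.1510 = 0.8688; α₂ = α₁·K2/[H⁺] = 0.1256
α₁ + 2α₂ = 1.1200
DIC = CA / (α₁ + 2α₂) = 2.81 / 1.1200 = 2.51 mmol/kg

DIC = 2.51 mmol/kg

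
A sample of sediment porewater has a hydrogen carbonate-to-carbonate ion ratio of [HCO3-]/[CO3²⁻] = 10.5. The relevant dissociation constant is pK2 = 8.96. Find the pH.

pH = 7.94

From K2 = [H⁺][CO3²⁻]/[HCO3-]:  pH = pK2 − log₁₀([HCO3-]/[CO3²⁻])
log₁₀(10.5) = +1.021
pH = 8.96 − (+1.021) = 7.94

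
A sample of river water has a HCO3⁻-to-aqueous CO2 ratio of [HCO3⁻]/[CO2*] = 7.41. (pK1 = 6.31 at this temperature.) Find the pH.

pH = 7.18

From K1 = [H⁺][HCO3⁻]/[CO2*]:  pH = pK1 + log₁₀([HCO3⁻]/[CO2*])
log₁₀(7.41) = +0.870
pH = 6.31 + (+0.870) = 7.18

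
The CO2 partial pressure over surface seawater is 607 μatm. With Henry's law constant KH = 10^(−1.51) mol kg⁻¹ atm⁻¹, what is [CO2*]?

[CO2*] = 18.8 μmol/kg

KH = 10^(−1.51) = 3.090×10^-2 mol kg⁻¹ atm⁻¹
[CO2*] = KH · pCO2 = 3.090×10^-2 × 607×10^-6 atm = 1.88×10^-5 mol/kg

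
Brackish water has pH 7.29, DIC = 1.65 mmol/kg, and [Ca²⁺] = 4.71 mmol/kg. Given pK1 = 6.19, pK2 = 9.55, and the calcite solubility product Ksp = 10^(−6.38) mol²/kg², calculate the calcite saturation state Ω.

α₂ = 1 / (1 + [H⁺]/K2 + [H⁺]²/(K1K2)) = 1 / (1 + 10^+2.26 + 10^+1.16)
   = 1 / (1 + 181.97 + 14.454) = 1/197.42 = 0.005065
[CO3²⁻] = α₂ × DIC = 0.005065 × 1.65 = 0.008358 mmol/kg = 8.358 μmol/kg
Ksp = 10^(−6.38) = 4.169×10^-7
Ω = [Ca²⁺][CO3²⁻]/Ksp = (4.71×10^-3)(8.358×10^-6) / 4.169×10^-7 = 0.0944

Ω = 0.0944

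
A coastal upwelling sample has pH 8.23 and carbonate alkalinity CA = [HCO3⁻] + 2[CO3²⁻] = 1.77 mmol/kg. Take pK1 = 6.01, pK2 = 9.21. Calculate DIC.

DIC = 1.63 mmol/kg

CA = [HCO3⁻] + 2[CO3²⁻] = (α₁ + 2α₂)·DIC
At pH 8.23: [H⁺]/K1 = 10^-2.22 = 0.0060256, K2/[H⁺] = 10^-0.98 = 0.10471
α₁ = 1/(1 + 0.0060256 + 0.10471) = 1/1.1107 = 0.9003; α₂ = α₁·K2/[H⁺] = 0.09427
α₁ + 2α₂ = 1.0888
DIC = CA / (α₁ + 2α₂) = 1.77 / 1.0888 = 1.63 mmol/kg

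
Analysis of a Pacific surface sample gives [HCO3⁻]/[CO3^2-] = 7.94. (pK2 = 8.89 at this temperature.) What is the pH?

pH = 7.99

From K2 = [H⁺][CO3^2-]/[HCO3⁻]:  pH = pK2 − log₁₀([HCO3⁻]/[CO3^2-])
log₁₀(7.94) = +0.900
pH = 8.89 − (+0.900) = 7.99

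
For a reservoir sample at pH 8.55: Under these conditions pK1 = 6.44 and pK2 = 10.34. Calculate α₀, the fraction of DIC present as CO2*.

α₀ = 0.00758

α₀ = 1 / (1 + K1/[H⁺] + K1K2/[H⁺]²) = 1 / (1 + 10^+2.11 + 10^+0.32)
   = 1 / (1 + 128.82 + 2.0893) = 1/131.91 = 0.007581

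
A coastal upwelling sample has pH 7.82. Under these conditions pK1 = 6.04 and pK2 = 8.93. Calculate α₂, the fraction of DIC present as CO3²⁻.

α₂ = 0.0709

α₂ = 1 / (1 + [H⁺]/K2 + [H⁺]²/(K1K2)) = 1 / (1 + 10^+1.11 + 10^-0.67)
   = 1 / (1 + 12.882 + 0.21380) = 1/14.096 = 0.07094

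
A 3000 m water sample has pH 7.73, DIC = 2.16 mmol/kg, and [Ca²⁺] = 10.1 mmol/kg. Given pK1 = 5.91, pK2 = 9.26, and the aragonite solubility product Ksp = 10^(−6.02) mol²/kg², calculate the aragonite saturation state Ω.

Ω = 0.645

α₂ = 1 / (1 + [H⁺]/K2 + [H⁺]²/(K1K2)) = 1 / (1 + 10^+1.53 + 10^-0.29)
   = 1 / (1 + 33.884 + 0.51286) = 1/35.397 = 0.02825
[CO3²⁻] = α₂ × DIC = 0.02825 × 2.16 = 0.06102 mmol/kg
Ksp = 10^(−6.02) = 9.550×10^-7
Ω = [Ca²⁺][CO3²⁻]/Ksp = (10.1×10^-3)(6.102×10^-5) / 9.550×10^-7 = 0.645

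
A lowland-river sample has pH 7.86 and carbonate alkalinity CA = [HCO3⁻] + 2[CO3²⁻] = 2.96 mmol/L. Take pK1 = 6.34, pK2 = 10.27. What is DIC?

DIC = 3.04 mmol/L

CA = [HCO3⁻] + 2[CO3²⁻] = (α₁ + 2α₂)·DIC
At pH 7.86: [H⁺]/K1 = 10^-1.52 = 0.030200, K2/[H⁺] = 10^-2.41 = 0.0038905
α₁ = 1/(1 + 0.030200 + 0.0038905) = 1/1.0341 = 0.9670; α₂ = α₁·K2/[H⁺] = 0.003762
α₁ + 2α₂ = 0.9746
DIC = CA / (α₁ + 2α₂) = 2.96 / 0.9746 = 3.04 mmol/L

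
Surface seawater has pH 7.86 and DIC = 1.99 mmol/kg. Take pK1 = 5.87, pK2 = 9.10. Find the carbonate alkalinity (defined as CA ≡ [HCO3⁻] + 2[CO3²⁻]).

CA = [HCO3⁻] + 2[CO3²⁻] = (α₁ + 2α₂)·DIC
At pH 7.86: [H⁺]/K1 = 10^-1.99 = 0.010233, K2/[H⁺] = 10^-1.24 = 0.057544
α₁ = 1/(1 + 0.010233 + 0.057544) = 1/1.0678 = 0.9365; α₂ = α₁·K2/[H⁺] = 0.05389
α₁ + 2α₂ = 1.0443
CA = 1.0443 × 1.99 = 2.08 mmol/kg

CA = 2.08 mmol/kg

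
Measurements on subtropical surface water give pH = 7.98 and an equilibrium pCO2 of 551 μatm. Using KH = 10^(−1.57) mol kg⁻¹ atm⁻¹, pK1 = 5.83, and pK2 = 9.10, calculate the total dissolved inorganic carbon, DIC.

DIC = 2.27 mmol/kg

[CO2*] = KH · pCO2 = 10^(−1.57) × 551×10^-6 = 1.483×10^-5 mol/kg
α₀ = 1/(1 + K1/[H⁺] + K1K2/[H⁺]²) = 1/(1 + 10^+2.15 + 10^+1.03) = 0.006537
DIC = [CO2*]/α₀ = 1.483×10^-5 / 0.006537 = 2.27 mmol/kg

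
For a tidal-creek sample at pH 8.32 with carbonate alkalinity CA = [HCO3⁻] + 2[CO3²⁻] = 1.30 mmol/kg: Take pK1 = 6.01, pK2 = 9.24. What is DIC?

DIC = 1.18 mmol/kg

CA = [HCO3⁻] + 2[CO3²⁻] = (α₁ + 2α₂)·DIC
At pH 8.32: [H⁺]/K1 = 10^-2.31 = 0.0048978, K2/[H⁺] = 10^-0.92 = 0.12023
α₁ = 1/(1 + 0.0048978 + 0.12023) = 1/1.1251 = 0.8888; α₂ = α₁·K2/[H⁺] = 0.1069
α₁ + 2α₂ = 1.1025
DIC = CA / (α₁ + 2α₂) = 1.30 / 1.1025 = 1.18 mmol/kg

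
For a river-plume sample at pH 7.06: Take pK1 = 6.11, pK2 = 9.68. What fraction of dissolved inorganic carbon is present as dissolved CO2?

α₀ = 1 / (1 + K1/[H⁺] + K1K2/[H⁺]²) = 1 / (1 + 10^+0.95 + 10^-1.67)
   = 1 / (1 + 8.9125 + 0.021380) = 1/9.9339 = 0.1007

α₀ = 0.101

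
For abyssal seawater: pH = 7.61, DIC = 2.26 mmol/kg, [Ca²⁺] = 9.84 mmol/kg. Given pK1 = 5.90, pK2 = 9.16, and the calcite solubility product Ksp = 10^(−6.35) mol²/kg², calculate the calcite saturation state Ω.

α₂ = 1 / (1 + [H⁺]/K2 + [H⁺]²/(K1K2)) = 1 / (1 + 10^+1.55 + 10^-0.16)
   = 1 / (1 + 35.481 + 0.69183) = 1/37.173 = 0.02690
[CO3²⁻] = α₂ × DIC = 0.02690 × 2.26 = 0.06080 mmol/kg
Ksp = 10^(−6.35) = 4.467×10^-7
Ω = [Ca²⁺][CO3²⁻]/Ksp = (9.84×10^-3)(6.080×10^-5) / 4.467×10^-7 = 1.34

Ω = 1.34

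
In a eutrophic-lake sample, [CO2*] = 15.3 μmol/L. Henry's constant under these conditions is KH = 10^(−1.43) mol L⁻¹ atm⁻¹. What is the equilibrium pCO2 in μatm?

pCO2 = 412 μatm

KH = 10^(−1.43) = 3.715×10^-2 mol L⁻¹ atm⁻¹
pCO2 = [CO2*]/KH = 15.3×10^-6 / 3.715×10^-2 = 4.12×10^-4 atm = 412 μatm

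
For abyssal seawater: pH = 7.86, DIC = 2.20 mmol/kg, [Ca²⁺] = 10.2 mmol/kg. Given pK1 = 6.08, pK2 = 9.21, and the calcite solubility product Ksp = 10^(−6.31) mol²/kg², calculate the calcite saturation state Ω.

α₂ = 1 / (1 + [H⁺]/K2 + [H⁺]²/(K1K2)) = 1 / (1 + 10^+1.35 + 10^-0.43)
   = 1 / (1 + 22.387 + 0.37154) = 1/23.759 = 0.04209
[CO3²⁻] = α₂ × DIC = 0.04209 × 2.20 = 0.09260 mmol/kg
Ksp = 10^(−6.31) = 4.898×10^-7
Ω = [Ca²⁺][CO3²⁻]/Ksp = (10.2×10^-3)(9.260×10^-5) / 4.898×10^-7 = 1.93

Ω = 1.93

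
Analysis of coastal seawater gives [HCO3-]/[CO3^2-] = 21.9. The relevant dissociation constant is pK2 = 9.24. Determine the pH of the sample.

From K2 = [H⁺][CO3^2-]/[HCO3-]:  pH = pK2 − log₁₀([HCO3-]/[CO3^2-])
log₁₀(21.9) = +1.340
pH = 9.24 − (+1.340) = 7.90

pH = 7.90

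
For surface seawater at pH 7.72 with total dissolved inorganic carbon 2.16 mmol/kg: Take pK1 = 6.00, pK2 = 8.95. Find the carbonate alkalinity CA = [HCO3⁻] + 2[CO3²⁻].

CA = [HCO3⁻] + 2[CO3²⁻] = (α₁ + 2α₂)·DIC
At pH 7.72: [H⁺]/K1 = 10^-1.72 = 0.019055, K2/[H⁺] = 10^-1.23 = 0.058884
α₁ = 1/(1 + 0.019055 + 0.058884) = 1/1.0779 = 0.9277; α₂ = α₁·K2/[H⁺] = 0.05463
α₁ + 2α₂ = 1.0369
CA = 1.0369 × 2.16 = 2.24 mmol/kg

CA = 2.24 mmol/kg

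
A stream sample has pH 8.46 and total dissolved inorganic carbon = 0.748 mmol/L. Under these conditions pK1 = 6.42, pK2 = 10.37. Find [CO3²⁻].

α₂ = 1 / (1 + [H⁺]/K2 + [H⁺]²/(K1K2)) = 1 / (1 + 10^+1.91 + 10^-0.13)
   = 1 / (1 + 81.283 + 0.74131) = 1/83.024 = 0.01204
[CO3²⁻] = α₂ × DIC = 0.01204 × 0.748 = 0.00901 mmol/L = 9.01 μmol/L

[CO3²⁻] = 9.01 μmol/L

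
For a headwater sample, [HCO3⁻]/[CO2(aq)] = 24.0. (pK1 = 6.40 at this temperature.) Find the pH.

pH = 7.78

From K1 = [H⁺][HCO3⁻]/[CO2(aq)]:  pH = pK1 + log₁₀([HCO3⁻]/[CO2(aq)])
log₁₀(24.0) = +1.380
pH = 6.40 + (+1.380) = 7.78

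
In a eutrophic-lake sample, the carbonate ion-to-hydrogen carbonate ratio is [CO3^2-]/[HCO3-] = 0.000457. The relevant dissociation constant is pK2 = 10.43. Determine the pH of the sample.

From K2 = [H⁺][CO3^2-]/[HCO3-]:  pH = pK2 + log₁₀([CO3^2-]/[HCO3-])
log₁₀(0.000457) = -3.340
pH = 10.43 + (-3.340) = 7.09

pH = 7.09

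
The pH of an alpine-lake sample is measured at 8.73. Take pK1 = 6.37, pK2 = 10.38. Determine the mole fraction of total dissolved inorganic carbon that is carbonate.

α₂ = 1 / (1 + [H⁺]/K2 + [H⁺]²/(K1K2)) = 1 / (1 + 10^+1.65 + 10^-0.71)
   = 1 / (1 + 44.668 + 0.19498) = 1/45.863 = 0.02180

α₂ = 0.0218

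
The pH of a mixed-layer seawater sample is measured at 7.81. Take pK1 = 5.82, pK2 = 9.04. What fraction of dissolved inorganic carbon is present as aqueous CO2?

α₀ = 1 / (1 + K1/[H⁺] + K1K2/[H⁺]²) = 1 / (1 + 10^+1.99 + 10^+0.76)
   = 1 / (1 + 97.724 + 5.7544) = 1/104.48 = 0.009571

α₀ = 0.00957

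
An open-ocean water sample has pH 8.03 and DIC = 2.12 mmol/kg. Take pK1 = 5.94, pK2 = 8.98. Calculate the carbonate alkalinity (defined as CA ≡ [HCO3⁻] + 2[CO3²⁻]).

CA = 2.32 mmol/kg

CA = [HCO3⁻] + 2[CO3²⁻] = (α₁ + 2α₂)·DIC
At pH 8.03: [H⁺]/K1 = 10^-2.09 = 0.0081283, K2/[H⁺] = 10^-0.95 = 0.11220
α₁ = 1/(1 + 0.0081283 + 0.11220) = 1/1.1203 = 0.8926; α₂ = α₁·K2/[H⁺] = 0.1002
α₁ + 2α₂ = 1.0929
CA = 1.0929 × 2.12 = 2.32 mmol/kg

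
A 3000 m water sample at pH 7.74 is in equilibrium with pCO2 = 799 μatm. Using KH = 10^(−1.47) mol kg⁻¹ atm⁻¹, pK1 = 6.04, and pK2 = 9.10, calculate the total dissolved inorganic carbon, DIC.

DIC = 1.44 mmol/kg

[CO2*] = KH · pCO2 = 10^(−1.47) × 799×10^-6 = 2.707×10^-5 mol/kg
α₀ = 1/(1 + K1/[H⁺] + K1K2/[H⁺]²) = 1/(1 + 10^+1.70 + 10^+0.34) = 0.01876
DIC = [CO2*]/α₀ = 2.707×10^-5 / 0.01876 = 1.44 mmol/kg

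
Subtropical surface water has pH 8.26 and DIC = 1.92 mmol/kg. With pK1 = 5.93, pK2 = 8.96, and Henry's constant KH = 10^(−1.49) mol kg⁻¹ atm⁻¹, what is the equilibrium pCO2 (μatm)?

pCO2 = 230 μatm

α₀ = 1 / (1 + K1/[H⁺] + K1K2/[H⁺]²) = 1 / (1 + 10^+2.33 + 10^+1.63)
   = 1 / (1 + 213.80 + 42.658) = 1/257.45 = 0.003884
[CO2*] = α₀ × DIC = 0.003884 × 1.92 = 0.007458 mmol/kg = 7.458 μmol/kg
pCO2 = [CO2*]/KH = 7.458×10^-6 / 3.236×10^-2 = 230 μatm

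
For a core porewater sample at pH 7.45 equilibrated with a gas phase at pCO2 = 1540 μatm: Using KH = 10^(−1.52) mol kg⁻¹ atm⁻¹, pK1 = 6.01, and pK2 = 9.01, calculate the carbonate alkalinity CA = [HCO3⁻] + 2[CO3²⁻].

CA = 1.35 mmol/kg

[CO2*] = KH · pCO2 = 10^(−1.52) × 1540×10^-6 = 4.651×10^-5 mol/kg
α₀ = 1/(1 + K1/[H⁺] + K1K2/[H⁺]²) = 1/(1 + 10^+1.44 + 10^-0.12) = 0.03413
DIC = [CO2*]/α₀ = 4.651×10^-5 / 0.03413 = 1.363 mmol/kg
CA = (α₁ + 2α₂)·DIC = (0.9400 + 2×0.02589) × 1.363 = 1.35 mmol/kg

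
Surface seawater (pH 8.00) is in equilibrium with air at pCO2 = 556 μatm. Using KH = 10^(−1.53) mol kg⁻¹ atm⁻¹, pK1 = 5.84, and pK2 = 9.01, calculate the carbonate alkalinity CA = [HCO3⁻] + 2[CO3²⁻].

[CO2*] = KH · pCO2 = 10^(−1.53) × 556×10^-6 = 1.641×10^-5 mol/kg
α₀ = 1/(1 + K1/[H⁺] + K1K2/[H⁺]²) = 1/(1 + 10^+2.16 + 10^+1.15) = 0.006263
DIC = [CO2*]/α₀ = 1.641×10^-5 / 0.006263 = 2.620 mmol/kg
CA = (α₁ + 2α₂)·DIC = (0.9053 + 2×0.08847) × 2.620 = 2.84 mmol/kg

CA = 2.84 mmol/kg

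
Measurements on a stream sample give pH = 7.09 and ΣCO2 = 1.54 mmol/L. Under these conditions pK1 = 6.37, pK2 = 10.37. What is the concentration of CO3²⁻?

[CO3²⁻] = 0.679 μmol/L

α₂ = 1 / (1 + [H⁺]/K2 + [H⁺]²/(K1K2)) = 1 / (1 + 10^+3.28 + 10^+2.56)
   = 1 / (1 + 1905.5 + 363.08) = 1/2269.5 = 0.0004406
[CO3²⁻] = α₂ × DIC = 0.0004406 × 1.54 = 0.000679 mmol/L = 0.679 μmol/L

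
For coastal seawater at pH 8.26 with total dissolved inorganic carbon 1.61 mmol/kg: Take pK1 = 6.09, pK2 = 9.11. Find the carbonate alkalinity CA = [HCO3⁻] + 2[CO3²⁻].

CA = [HCO3⁻] + 2[CO3²⁻] = (α₁ + 2α₂)·DIC
At pH 8.26: [H⁺]/K1 = 10^-2.17 = 0.0067608, K2/[H⁺] = 10^-0.85 = 0.14125
α₁ = 1/(1 + 0.0067608 + 0.14125) = 1/1.1480 = 0.8711; α₂ = α₁·K2/[H⁺] = 0.1230
α₁ + 2α₂ = 1.1172
CA = 1.1172 × 1.61 = 1.80 mmol/kg

CA = 1.80 mmol/kg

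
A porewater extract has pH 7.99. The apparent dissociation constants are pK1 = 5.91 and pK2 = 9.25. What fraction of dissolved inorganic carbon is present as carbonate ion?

α₂ = 0.0517

α₂ = 1 / (1 + [H⁺]/K2 + [H⁺]²/(K1K2)) = 1 / (1 + 10^+1.26 + 10^-0.82)
   = 1 / (1 + 18.197 + 0.15136) = 1/19.348 = 0.05168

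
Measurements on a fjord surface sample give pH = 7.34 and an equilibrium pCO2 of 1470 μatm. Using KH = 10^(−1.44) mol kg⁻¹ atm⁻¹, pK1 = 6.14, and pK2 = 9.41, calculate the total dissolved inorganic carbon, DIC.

DIC = 0.906 mmol/kg

[CO2*] = KH · pCO2 = 10^(−1.44) × 1470×10^-6 = 5.337×10^-5 mol/kg
α₀ = 1/(1 + K1/[H⁺] + K1K2/[H⁺]²) = 1/(1 + 10^+1.20 + 10^-0.87) = 0.05888
DIC = [CO2*]/α₀ = 5.337×10^-5 / 0.05888 = 0.906 mmol/kg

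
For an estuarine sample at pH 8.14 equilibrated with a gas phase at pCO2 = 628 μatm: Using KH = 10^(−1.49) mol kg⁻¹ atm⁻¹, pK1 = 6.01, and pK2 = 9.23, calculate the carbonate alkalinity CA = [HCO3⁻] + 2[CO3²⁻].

CA = 3.19 mmol/kg

[CO2*] = KH · pCO2 = 10^(−1.49) × 628×10^-6 = 2.032×10^-5 mol/kg
α₀ = 1/(1 + K1/[H⁺] + K1K2/[H⁺]²) = 1/(1 + 10^+2.13 + 10^+1.04) = 0.006809
DIC = [CO2*]/α₀ = 2.032×10^-5 / 0.006809 = 2.984 mmol/kg
CA = (α₁ + 2α₂)·DIC = (0.9185 + 2×0.07466) × 2.984 = 3.19 mmol/kg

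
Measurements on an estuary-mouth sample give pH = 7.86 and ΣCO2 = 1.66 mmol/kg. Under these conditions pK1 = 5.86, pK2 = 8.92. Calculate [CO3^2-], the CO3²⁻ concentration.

α₂ = 1 / (1 + [H⁺]/K2 + [H⁺]²/(K1K2)) = 1 / (1 + 10^+1.06 + 10^-0.94)
   = 1 / (1 + 11.482 + 0.11482) = 1/12.596 = 0.07939
[CO3²⁻] = α₂ × DIC = 0.07939 × 1.66 = 0.132 mmol/kg

[CO3²⁻] = 0.132 mmol/kg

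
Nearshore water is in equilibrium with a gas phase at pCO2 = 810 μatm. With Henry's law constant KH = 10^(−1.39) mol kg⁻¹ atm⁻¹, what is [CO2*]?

KH = 10^(−1.39) = 4.074×10^-2 mol kg⁻¹ atm⁻¹
[CO2*] = KH · pCO2 = 4.074×10^-2 × 810×10^-6 atm = 3.30×10^-5 mol/kg

[CO2*] = 33.0 μmol/kg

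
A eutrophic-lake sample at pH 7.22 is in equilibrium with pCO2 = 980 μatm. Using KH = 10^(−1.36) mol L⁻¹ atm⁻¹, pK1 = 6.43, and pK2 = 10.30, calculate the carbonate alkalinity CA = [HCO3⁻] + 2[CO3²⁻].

[CO2*] = KH · pCO2 = 10^(−1.36) × 980×10^-6 = 4.278×10^-5 mol/L
α₀ = 1/(1 + K1/[H⁺] + K1K2/[H⁺]²) = 1/(1 + 10^+0.79 + 10^-2.29) = 0.1394
DIC = [CO2*]/α₀ = 4.278×10^-5 / 0.1394 = 0.3068 mmol/L
CA = (α₁ + 2α₂)·DIC = (0.8598 + 2×0.0007152) × 0.3068 = 0.264 mmol/L

CA = 0.264 mmol/L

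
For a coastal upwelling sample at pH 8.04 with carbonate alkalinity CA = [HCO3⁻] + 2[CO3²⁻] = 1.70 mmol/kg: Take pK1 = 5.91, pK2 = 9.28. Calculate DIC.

DIC = 1.62 mmol/kg

CA = [HCO3⁻] + 2[CO3²⁻] = (α₁ + 2α₂)·DIC
At pH 8.04: [H⁺]/K1 = 10^-2.13 = 0.0074131, K2/[H⁺] = 10^-1.24 = 0.057544
α₁ = 1/(1 + 0.0074131 + 0.057544) = 1/1.0650 = 0.9390; α₂ = α₁·K2/[H⁺] = 0.05403
α₁ + 2α₂ = 1.0471
DIC = CA / (α₁ + 2α₂) = 1.70 / 1.0471 = 1.62 mmol/kg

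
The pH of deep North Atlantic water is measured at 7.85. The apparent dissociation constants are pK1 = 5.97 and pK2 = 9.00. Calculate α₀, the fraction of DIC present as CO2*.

α₀ = 0.0122

α₀ = 1 / (1 + K1/[H⁺] + K1K2/[H⁺]²) = 1 / (1 + 10^+1.88 + 10^+0.73)
   = 1 / (1 + 75.858 + 5.3703) = 1/82.228 = 0.01216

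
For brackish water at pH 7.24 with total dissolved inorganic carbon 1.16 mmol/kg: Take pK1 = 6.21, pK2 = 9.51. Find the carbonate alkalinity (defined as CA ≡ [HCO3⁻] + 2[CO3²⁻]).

CA = [HCO3⁻] + 2[CO3²⁻] = (α₁ + 2α₂)·DIC
At pH 7.24: [H⁺]/K1 = 10^-1.03 = 0.093325, K2/[H⁺] = 10^-2.27 = 0.0053703
α₁ = 1/(1 + 0.093325 + 0.0053703) = 1/1.0987 = 0.9102; α₂ = α₁·K2/[H⁺] = 0.004888
α₁ + 2α₂ = 0.9199
CA = 0.9199 × 1.16 = 1.07 mmol/kg

CA = 1.07 mmol/kg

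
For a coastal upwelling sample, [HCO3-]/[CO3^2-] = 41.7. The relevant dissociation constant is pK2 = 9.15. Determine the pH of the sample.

pH = 7.53

From K2 = [H⁺][CO3^2-]/[HCO3-]:  pH = pK2 − log₁₀([HCO3-]/[CO3^2-])
log₁₀(41.7) = +1.620
pH = 9.15 − (+1.620) = 7.53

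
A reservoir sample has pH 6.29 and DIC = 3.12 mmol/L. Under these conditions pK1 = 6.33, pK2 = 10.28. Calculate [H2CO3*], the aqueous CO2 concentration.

[CO2*] = 1.63 mmol/L

α₀ = 1 / (1 + K1/[H⁺] + K1K2/[H⁺]²) = 1 / (1 + 10^-0.04 + 10^-4.03)
   = 1 / (1 + 0.91201 + 9.3325×10^-5) = 1/1.9121 = 0.5230
[CO2*] = α₀ × DIC = 0.5230 × 3.12 = 1.63 mmol/L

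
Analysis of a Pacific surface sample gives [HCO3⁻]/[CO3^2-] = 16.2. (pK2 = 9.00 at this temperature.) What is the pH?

pH = 7.79

From K2 = [H⁺][CO3^2-]/[HCO3⁻]:  pH = pK2 − log₁₀([HCO3⁻]/[CO3^2-])
log₁₀(16.2) = +1.210
pH = 9.00 − (+1.210) = 7.79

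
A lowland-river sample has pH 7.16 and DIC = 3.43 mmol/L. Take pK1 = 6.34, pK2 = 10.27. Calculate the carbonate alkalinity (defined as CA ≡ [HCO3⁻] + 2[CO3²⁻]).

CA = 2.98 mmol/L

CA = [HCO3⁻] + 2[CO3²⁻] = (α₁ + 2α₂)·DIC
At pH 7.16: [H⁺]/K1 = 10^-0.82 = 0.15136, K2/[H⁺] = 10^-3.11 = 0.00077625
α₁ = 1/(1 + 0.15136 + 0.00077625) = 1/1.1521 = 0.8680; α₂ = α₁·K2/[H⁺] = 0.0006737
α₁ + 2α₂ = 0.8693
CA = 0.8693 × 3.43 = 2.98 mmol/L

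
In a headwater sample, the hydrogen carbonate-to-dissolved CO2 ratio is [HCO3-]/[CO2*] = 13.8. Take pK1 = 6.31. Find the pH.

pH = 7.45

From K1 = [H⁺][HCO3-]/[CO2*]:  pH = pK1 + log₁₀([HCO3-]/[CO2*])
log₁₀(13.8) = +1.140
pH = 6.31 + (+1.140) = 7.45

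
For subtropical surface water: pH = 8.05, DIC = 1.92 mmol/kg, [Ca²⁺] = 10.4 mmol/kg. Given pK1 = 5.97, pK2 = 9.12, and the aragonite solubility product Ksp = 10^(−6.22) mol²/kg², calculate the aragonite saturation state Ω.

α₂ = 1 / (1 + [H⁺]/K2 + [H⁺]²/(K1K2)) = 1 / (1 + 10^+1.07 + 10^-1.01)
   = 1 / (1 + 11.749 + 0.097724) = 1/12.847 = 0.07784
[CO3²⁻] = α₂ × DIC = 0.07784 × 1.92 = 0.1495 mmol/kg
Ksp = 10^(−6.22) = 6.026×10^-7
Ω = [Ca²⁺][CO3²⁻]/Ksp = (10.4×10^-3)(1.495×10^-4) / 6.026×10^-7 = 2.58

Ω = 2.58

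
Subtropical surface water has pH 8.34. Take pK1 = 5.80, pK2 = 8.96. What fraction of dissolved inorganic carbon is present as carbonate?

α₂ = 1 / (1 + [H⁺]/K2 + [H⁺]²/(K1K2)) = 1 / (1 + 10^+0.62 + 10^-1.92)
   = 1 / (1 + 4.1687 + 0.012023) = 1/5.1807 = 0.1930

α₂ = 0.193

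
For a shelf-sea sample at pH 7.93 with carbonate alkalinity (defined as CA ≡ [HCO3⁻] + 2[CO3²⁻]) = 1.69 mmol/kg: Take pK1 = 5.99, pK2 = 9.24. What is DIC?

CA = [HCO3⁻] + 2[CO3²⁻] = (α₁ + 2α₂)·DIC
At pH 7.93: [H⁺]/K1 = 10^-1.94 = 0.011482, K2/[H⁺] = 10^-1.31 = 0.048978
α₁ = 1/(1 + 0.011482 + 0.048978) = 1/1.0605 = 0.9430; α₂ = α₁·K2/[H⁺] = 0.04619
α₁ + 2α₂ = 1.0354
DIC = CA / (α₁ + 2α₂) = 1.69 / 1.0354 = 1.63 mmol/kg

DIC = 1.63 mmol/kg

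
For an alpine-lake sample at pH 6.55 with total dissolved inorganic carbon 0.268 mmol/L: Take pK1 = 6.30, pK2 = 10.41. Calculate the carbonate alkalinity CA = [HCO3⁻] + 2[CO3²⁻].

CA = [HCO3⁻] + 2[CO3²⁻] = (α₁ + 2α₂)·DIC
At pH 6.55: [H⁺]/K1 = 10^-0.25 = 0.56234, K2/[H⁺] = 10^-3.86 = 0.00013804
α₁ = 1/(1 + 0.56234 + 0.00013804) = 1/1.5625 = 0.6400; α₂ = α₁·K2/[H⁺] = 8.835×10^-5
α₁ + 2α₂ = 0.6402
CA = 0.6402 × 0.268 = 0.172 mmol/L

CA = 0.172 mmol/L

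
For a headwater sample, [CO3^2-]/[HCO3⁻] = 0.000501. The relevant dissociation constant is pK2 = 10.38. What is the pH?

pH = 7.08

From K2 = [H⁺][CO3^2-]/[HCO3⁻]:  pH = pK2 + log₁₀([CO3^2-]/[HCO3⁻])
log₁₀(0.000501) = -3.300
pH = 10.38 + (-3.300) = 7.08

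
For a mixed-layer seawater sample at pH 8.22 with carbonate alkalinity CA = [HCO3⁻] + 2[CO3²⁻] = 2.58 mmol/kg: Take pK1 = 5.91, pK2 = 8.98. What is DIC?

DIC = 2.26 mmol/kg

CA = [HCO3⁻] + 2[CO3²⁻] = (α₁ + 2α₂)·DIC
At pH 8.22: [H⁺]/K1 = 10^-2.31 = 0.0048978, K2/[H⁺] = 10^-0.76 = 0.17378
α₁ = 1/(1 + 0.0048978 + 0.17378) = 1/1.1787 = 0.8484; α₂ = α₁·K2/[H⁺] = 0.1474
α₁ + 2α₂ = 1.1433
DIC = CA / (α₁ + 2α₂) = 2.58 / 1.1433 = 2.26 mmol/kg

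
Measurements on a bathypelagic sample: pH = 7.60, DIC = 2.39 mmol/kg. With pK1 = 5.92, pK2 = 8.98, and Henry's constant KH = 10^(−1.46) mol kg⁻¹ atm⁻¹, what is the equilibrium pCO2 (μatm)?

α₀ = 1 / (1 + K1/[H⁺] + K1K2/[H⁺]²) = 1 / (1 + 10^+1.68 + 10^+0.30)
   = 1 / (1 + 47.863 + 1.9953) = 1/50.858 = 0.01966
[CO2*] = α₀ × DIC = 0.01966 × 2.39 = 0.04699 mmol/kg
pCO2 = [CO2*]/KH = 4.699×10^-5 / 3.467×10^-2 = 1360 μatm

pCO2 = 1360 μatm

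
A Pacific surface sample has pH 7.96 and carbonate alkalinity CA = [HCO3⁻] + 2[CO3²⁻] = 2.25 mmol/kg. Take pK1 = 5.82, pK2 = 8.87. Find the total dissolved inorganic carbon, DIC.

DIC = 2.04 mmol/kg

CA = [HCO3⁻] + 2[CO3²⁻] = (α₁ + 2α₂)·DIC
At pH 7.96: [H⁺]/K1 = 10^-2.14 = 0.0072444, K2/[H⁺] = 10^-0.91 = 0.12303
α₁ = 1/(1 + 0.0072444 + 0.12303) = 1/1.1303 = 0.8847; α₂ = α₁·K2/[H⁺] = 0.1088
α₁ + 2α₂ = 1.1024
DIC = CA / (α₁ + 2α₂) = 2.25 / 1.1024 = 2.04 mmol/kg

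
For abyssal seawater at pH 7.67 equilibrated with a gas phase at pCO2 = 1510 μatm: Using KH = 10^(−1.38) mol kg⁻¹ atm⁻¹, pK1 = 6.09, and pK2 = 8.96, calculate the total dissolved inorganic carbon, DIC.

[CO2*] = KH · pCO2 = 10^(−1.38) × 1510×10^-6 = 6.295×10^-5 mol/kg
α₀ = 1/(1 + K1/[H⁺] + K1K2/[H⁺]²) = 1/(1 + 10^+1.58 + 10^+0.29) = 0.02441
DIC = [CO2*]/α₀ = 6.295×10^-5 / 0.02441 = 2.58 mmol/kg

DIC = 2.58 mmol/kg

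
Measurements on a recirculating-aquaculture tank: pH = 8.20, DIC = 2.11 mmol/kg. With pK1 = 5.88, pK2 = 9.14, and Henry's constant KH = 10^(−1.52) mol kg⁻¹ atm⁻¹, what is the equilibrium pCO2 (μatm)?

α₀ = 1 / (1 + K1/[H⁺] + K1K2/[H⁺]²) = 1 / (1 + 10^+2.32 + 10^+1.38)
   = 1 / (1 + 208.93 + 23.988) = 1/233.92 = 0.004275
[CO2*] = α₀ × DIC = 0.004275 × 2.11 = 0.009020 mmol/kg = 9.020 μmol/kg
pCO2 = [CO2*]/KH = 9.020×10^-6 / 3.020×10^-2 = 299 μatm

pCO2 = 299 μatm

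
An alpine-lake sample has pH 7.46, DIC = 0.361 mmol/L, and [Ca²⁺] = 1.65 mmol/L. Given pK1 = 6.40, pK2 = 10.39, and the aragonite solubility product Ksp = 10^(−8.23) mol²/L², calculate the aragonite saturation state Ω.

α₂ = 1 / (1 + [H⁺]/K2 + [H⁺]²/(K1K2)) = 1 / (1 + 10^+2.93 + 10^+1.87)
   = 1 / (1 + 851.14 + 74.131) = 1/926.27 = 0.001080
[CO3²⁻] = α₂ × DIC = 0.001080 × 0.361 = 0.0003897 mmol/L = 0.3897 μmol/L
Ksp = 10^(−8.23) = 5.888×10^-9
Ω = [Ca²⁺][CO3²⁻]/Ksp = (1.65×10^-3)(3.897×10^-7) / 5.888×10^-9 = 0.109

Ω = 0.109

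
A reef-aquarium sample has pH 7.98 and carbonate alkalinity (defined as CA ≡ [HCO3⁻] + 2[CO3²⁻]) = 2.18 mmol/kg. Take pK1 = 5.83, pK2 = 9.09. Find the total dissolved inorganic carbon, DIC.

DIC = 2.05 mmol/kg

CA = [HCO3⁻] + 2[CO3²⁻] = (α₁ + 2α₂)·DIC
At pH 7.98: [H⁺]/K1 = 10^-2.15 = 0.0070795, K2/[H⁺] = 10^-1.11 = 0.077625
α₁ = 1/(1 + 0.0070795 + 0.077625) = 1/1.0847 = 0.9219; α₂ = α₁·K2/[H⁺] = 0.07156
α₁ + 2α₂ = 1.0650
DIC = CA / (α₁ + 2α₂) = 2.18 / 1.0650 = 2.05 mmol/kg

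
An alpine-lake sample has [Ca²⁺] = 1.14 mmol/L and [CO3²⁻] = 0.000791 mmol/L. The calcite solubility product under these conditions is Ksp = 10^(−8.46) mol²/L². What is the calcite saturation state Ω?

Ksp = 10^(−8.46) = 3.467×10^-9
Ω = [Ca²⁺][CO3²⁻]/Ksp = (1.14×10^-3)(0.000791×10^-3) / 3.467×10^-9 = 0.260

Ω = 0.260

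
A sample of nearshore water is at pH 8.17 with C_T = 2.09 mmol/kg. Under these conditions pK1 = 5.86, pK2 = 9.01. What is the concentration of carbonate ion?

α₂ = 1 / (1 + [H⁺]/K2 + [H⁺]²/(K1K2)) = 1 / (1 + 10^+0.84 + 10^-1.47)
   = 1 / (1 + 6.9183 + 0.033884) = 1/7.9522 = 0.1258
[CO3²⁻] = α₂ × DIC = 0.1258 × 2.09 = 0.263 mmol/kg

[CO3²⁻] = 0.263 mmol/kg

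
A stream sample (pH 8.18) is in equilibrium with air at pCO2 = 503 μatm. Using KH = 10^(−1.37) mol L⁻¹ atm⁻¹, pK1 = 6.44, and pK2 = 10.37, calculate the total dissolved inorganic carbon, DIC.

[CO2*] = KH · pCO2 = 10^(−1.37) × 503×10^-6 = 2.146×10^-5 mol/L
α₀ = 1/(1 + K1/[H⁺] + K1K2/[H⁺]²) = 1/(1 + 10^+1.74 + 10^-0.45) = 0.01776
DIC = [CO2*]/α₀ = 2.146×10^-5 / 0.01776 = 1.21 mmol/L

DIC = 1.21 mmol/L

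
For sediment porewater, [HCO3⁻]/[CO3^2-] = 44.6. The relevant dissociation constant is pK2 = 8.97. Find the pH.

pH = 7.32

From K2 = [H⁺][CO3^2-]/[HCO3⁻]:  pH = pK2 − log₁₀([HCO3⁻]/[CO3^2-])
log₁₀(44.6) = +1.649
pH = 8.97 − (+1.649) = 7.32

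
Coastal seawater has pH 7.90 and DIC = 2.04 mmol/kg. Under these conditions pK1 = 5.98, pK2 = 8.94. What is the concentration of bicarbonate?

α₁ = 1 / (1 + [H⁺]/K1 + K2/[H⁺]) = 1 / (1 + 10^-1.92 + 10^-1.04)
   = 1 / (1 + 0.012023 + 0.091201) = 1/1.1032 = 0.9064
[HCO3⁻] = α₁ × DIC = 0.9064 × 2.04 = 1.85 mmol/kg

[HCO3⁻] = 1.85 mmol/kg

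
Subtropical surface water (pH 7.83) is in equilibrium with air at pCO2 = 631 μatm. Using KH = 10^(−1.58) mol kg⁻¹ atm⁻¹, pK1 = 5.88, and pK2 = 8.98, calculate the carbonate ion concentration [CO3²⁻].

[CO2*] = KH · pCO2 = 10^(−1.58) × 631×10^-6 = 1.660×10^-5 mol/kg
α₀ = 1/(1 + K1/[H⁺] + K1K2/[H⁺]²) = 1/(1 + 10^+1.95 + 10^+0.80) = 0.01037
DIC = [CO2*]/α₀ = 1.660×10^-5 / 0.01037 = 1.601 mmol/kg
[CO3²⁻] = α₂·DIC; α₂ = 0.06543, so [CO3²⁻] = 0.06543 × 1.601 = 0.105 mmol/kg

[CO3²⁻] = 0.105 mmol/kg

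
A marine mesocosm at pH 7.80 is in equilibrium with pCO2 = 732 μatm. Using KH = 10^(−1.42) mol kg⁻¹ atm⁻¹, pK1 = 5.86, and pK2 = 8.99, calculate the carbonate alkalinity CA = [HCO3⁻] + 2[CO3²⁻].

[CO2*] = KH · pCO2 = 10^(−1.42) × 732×10^-6 = 2.783×10^-5 mol/kg
α₀ = 1/(1 + K1/[H⁺] + K1K2/[H⁺]²) = 1/(1 + 10^+1.94 + 10^+0.75) = 0.01067
DIC = [CO2*]/α₀ = 2.783×10^-5 / 0.01067 = 2.608 mmol/kg
CA = (α₁ + 2α₂)·DIC = (0.9293 + 2×0.06000) × 2.608 = 2.74 mmol/kg

CA = 2.74 mmol/kg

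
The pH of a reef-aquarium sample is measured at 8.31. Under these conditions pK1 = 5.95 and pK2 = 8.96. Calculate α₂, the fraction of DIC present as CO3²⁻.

α₂ = 1 / (1 + [H⁺]/K2 + [H⁺]²/(K1K2)) = 1 / (1 + 10^+0.65 + 10^-1.71)
   = 1 / (1 + 4.4668 + 0.019498) = 1/5.4863 = 0.1823

α₂ = 0.182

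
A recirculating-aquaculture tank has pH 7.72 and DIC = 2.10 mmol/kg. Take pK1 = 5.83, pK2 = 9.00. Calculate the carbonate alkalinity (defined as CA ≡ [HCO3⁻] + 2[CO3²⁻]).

CA = [HCO3⁻] + 2[CO3²⁻] = (α₁ + 2α₂)·DIC
At pH 7.72: [H⁺]/K1 = 10^-1.89 = 0.012882, K2/[H⁺] = 10^-1.28 = 0.052481
α₁ = 1/(1 + 0.012882 + 0.052481) = 1/1.0654 = 0.9386; α₂ = α₁·K2/[H⁺] = 0.04926
α₁ + 2α₂ = 1.0372
CA = 1.0372 × 2.10 = 2.18 mmol/kg

CA = 2.18 mmol/kg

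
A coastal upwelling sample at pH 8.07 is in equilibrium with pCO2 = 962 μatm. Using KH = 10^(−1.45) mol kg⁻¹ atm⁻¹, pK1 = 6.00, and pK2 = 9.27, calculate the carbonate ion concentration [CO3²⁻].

[CO2*] = KH · pCO2 = 10^(−1.45) × 962×10^-6 = 3.413×10^-5 mol/kg
α₀ = 1/(1 + K1/[H⁺] + K1K2/[H⁺]²) = 1/(1 + 10^+2.07 + 10^+0.87) = 0.007943
DIC = [CO2*]/α₀ = 3.413×10^-5 / 0.007943 = 4.297 mmol/kg
[CO3²⁻] = α₂·DIC; α₂ = 0.05888, so [CO3²⁻] = 0.05888 × 4.297 = 0.253 mmol/kg

[CO3²⁻] = 0.253 mmol/kg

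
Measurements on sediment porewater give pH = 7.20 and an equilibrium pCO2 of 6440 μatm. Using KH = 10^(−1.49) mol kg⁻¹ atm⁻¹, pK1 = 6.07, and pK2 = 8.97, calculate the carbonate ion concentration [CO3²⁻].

[CO3²⁻] = 0.0477 mmol/kg

[CO2*] = KH · pCO2 = 10^(−1.49) × 6440×10^-6 = 2.084×10^-4 mol/kg
α₀ = 1/(1 + K1/[H⁺] + K1K2/[H⁺]²) = 1/(1 + 10^+1.13 + 10^-0.64) = 0.06794
DIC = [CO2*]/α₀ = 2.084×10^-4 / 0.06794 = 3.067 mmol/kg
[CO3²⁻] = α₂·DIC; α₂ = 0.01556, so [CO3²⁻] = 0.01556 × 3.067 = 0.0477 mmol/kg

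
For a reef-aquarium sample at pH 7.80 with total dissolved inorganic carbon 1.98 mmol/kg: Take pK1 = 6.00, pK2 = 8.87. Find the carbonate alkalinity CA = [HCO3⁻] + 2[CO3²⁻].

CA = [HCO3⁻] + 2[CO3²⁻] = (α₁ + 2α₂)·DIC
At pH 7.80: [H⁺]/K1 = 10^-1.80 = 0.015849, K2/[H⁺] = 10^-1.07 = 0.085114
α₁ = 1/(1 + 0.015849 + 0.085114) = 1/1.1010 = 0.9083; α₂ = α₁·K2/[H⁺] = 0.07731
α₁ + 2α₂ = 1.0629
CA = 1.0629 × 1.98 = 2.10 mmol/kg

CA = 2.10 mmol/kg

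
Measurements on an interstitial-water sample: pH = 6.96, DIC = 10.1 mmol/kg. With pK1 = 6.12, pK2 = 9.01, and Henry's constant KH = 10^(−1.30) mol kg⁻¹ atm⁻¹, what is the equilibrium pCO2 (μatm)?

α₀ = 1 / (1 + K1/[H⁺] + K1K2/[H⁺]²) = 1 / (1 + 10^+0.84 + 10^-1.21)
   = 1 / (1 + 6.9183 + 0.061660) = 1/7.9800 = 0.1253
[CO2*] = α₀ × DIC = 0.1253 × 10.1 = 1.266 mmol/kg
pCO2 = [CO2*]/KH = 1.266×10^-3 / 5.012×10^-2 = 2.53×10^4 μatm

pCO2 = 2.53×10^4 μatm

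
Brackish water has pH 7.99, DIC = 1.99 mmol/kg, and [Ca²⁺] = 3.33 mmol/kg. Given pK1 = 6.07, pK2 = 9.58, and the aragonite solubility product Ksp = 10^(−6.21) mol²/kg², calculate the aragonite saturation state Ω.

Ω = 0.266

α₂ = 1 / (1 + [H⁺]/K2 + [H⁺]²/(K1K2)) = 1 / (1 + 10^+1.59 + 10^-0.33)
   = 1 / (1 + 38.905 + 0.46774) = 1/40.372 = 0.02477
[CO3²⁻] = α₂ × DIC = 0.02477 × 1.99 = 0.04929 mmol/kg
Ksp = 10^(−6.21) = 6.166×10^-7
Ω = [Ca²⁺][CO3²⁻]/Ksp = (3.33×10^-3)(4.929×10^-5) / 6.166×10^-7 = 0.266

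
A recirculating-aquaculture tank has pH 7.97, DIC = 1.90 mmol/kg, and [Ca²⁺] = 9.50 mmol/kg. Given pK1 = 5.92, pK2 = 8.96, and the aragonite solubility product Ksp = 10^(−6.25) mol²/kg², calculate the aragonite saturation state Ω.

α₂ = 1 / (1 + [H⁺]/K2 + [H⁺]²/(K1K2)) = 1 / (1 + 10^+0.99 + 10^-1.06)
   = 1 / (1 + 9.7724 + 0.087096) = 1/10.859 = 0.09209
[CO3²⁻] = α₂ × DIC = 0.09209 × 1.90 = 0.1750 mmol/kg
Ksp = 10^(−6.25) = 5.623×10^-7
Ω = [Ca²⁺][CO3²⁻]/Ksp = (9.50×10^-3)(1.750×10^-4) / 5.623×10^-7 = 2.96

Ω = 2.96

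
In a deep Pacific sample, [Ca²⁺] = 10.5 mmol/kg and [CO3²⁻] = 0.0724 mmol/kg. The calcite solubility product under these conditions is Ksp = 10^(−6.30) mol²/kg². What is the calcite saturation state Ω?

Ω = 1.52

Ksp = 10^(−6.30) = 5.012×10^-7
Ω = [Ca²⁺][CO3²⁻]/Ksp = (10.5×10^-3)(0.0724×10^-3) / 5.012×10^-7 = 1.52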